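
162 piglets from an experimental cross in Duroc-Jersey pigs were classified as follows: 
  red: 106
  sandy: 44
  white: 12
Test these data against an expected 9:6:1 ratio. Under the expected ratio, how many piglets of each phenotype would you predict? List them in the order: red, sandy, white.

Under the 9:6:1 hypothesis (Σ ratio = 16, N = 162):
  red: 162 × 9/16 = 91.125
  sandy: 162 × 6/16 = 60.75
  white: 162 × 1/16 = 10.125

91.125, 60.75, 10.125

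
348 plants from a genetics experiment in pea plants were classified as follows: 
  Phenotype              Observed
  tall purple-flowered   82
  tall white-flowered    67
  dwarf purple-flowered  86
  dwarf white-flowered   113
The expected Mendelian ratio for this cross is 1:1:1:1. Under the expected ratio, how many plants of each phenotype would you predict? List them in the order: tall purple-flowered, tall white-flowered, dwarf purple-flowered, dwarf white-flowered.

Under the 1:1:1:1 hypothesis (Σ ratio = 4, N = 348):
  tall purple-flowered: 348 × 1/4 = 87
  tall white-flowered: 348 × 1/4 = 87
  dwarf purple-flowered: 348 × 1/4 = 87
  dwarf white-flowered: 348 × 1/4 = 87

87, 87, 87, 87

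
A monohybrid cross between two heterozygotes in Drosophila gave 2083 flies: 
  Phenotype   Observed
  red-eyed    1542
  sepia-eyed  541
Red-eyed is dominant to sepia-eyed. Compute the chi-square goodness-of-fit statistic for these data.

For a monohybrid cross between heterozygotes with complete dominance, the expected phenotypic ratio is 3:1.
Under the 3:1 hypothesis (Σ ratio = 4, N = 2083):
  red-eyed: 2083 × 3/4 = 1562.25
  sepia-eyed: 2083 × 1/4 = 520.75
χ² = Σ (O − E)² / E
  red-eyed: (1542 − 1562.25)² / 1562.25 = 0.2625
  sepia-eyed: (541 − 520.75)² / 520.75 = 0.7874
χ² = 0.2625 + 0.7874 = 1.0499 ≈ 1.050

1.050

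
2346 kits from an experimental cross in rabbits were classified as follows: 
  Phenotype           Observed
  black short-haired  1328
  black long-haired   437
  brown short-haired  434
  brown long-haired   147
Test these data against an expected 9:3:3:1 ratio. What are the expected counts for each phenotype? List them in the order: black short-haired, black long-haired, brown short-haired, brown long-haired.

1319.625, 439.875, 439.875, 146.625

Under the 9:3:3:1 hypothesis (Σ ratio = 16, N = 2346):
  black short-haired: 2346 × 9/16 = 1319.625
  black long-haired: 2346 × 3/16 = 439.875
  brown short-haired: 2346 × 3/16 = 439.875
  brown long-haired: 2346 × 1/16 = 146.625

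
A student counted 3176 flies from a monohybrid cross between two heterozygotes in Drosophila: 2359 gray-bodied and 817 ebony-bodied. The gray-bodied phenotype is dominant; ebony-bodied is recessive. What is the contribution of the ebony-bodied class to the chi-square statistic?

0.666

For a monohybrid cross between heterozygotes with complete dominance, the expected phenotypic ratio is 3:1.
Expected counts for N = 3176 under a 3:1 ratio (total parts = 4):
  gray-bodied: 3176 × 3/4 = 2382
  ebony-bodied: 3176 × 1/4 = 794
Contribution of ebony-bodied: (817 − 794)² / 794 = 0.6662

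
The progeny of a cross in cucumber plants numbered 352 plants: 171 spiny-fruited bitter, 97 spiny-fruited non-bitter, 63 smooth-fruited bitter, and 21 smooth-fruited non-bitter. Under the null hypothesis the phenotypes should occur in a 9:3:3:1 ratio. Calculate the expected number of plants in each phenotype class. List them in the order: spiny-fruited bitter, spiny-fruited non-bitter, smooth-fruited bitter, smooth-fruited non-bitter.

Under the 9:3:3:1 hypothesis (Σ ratio = 16, N = 352):
  spiny-fruited bitter: 352 × 9/16 = 198
  spiny-fruited non-bitter: 352 × 3/16 = 66
  smooth-fruited bitter: 352 × 3/16 = 66
  smooth-fruited non-bitter: 352 × 1/16 = 22

198, 66, 66, 22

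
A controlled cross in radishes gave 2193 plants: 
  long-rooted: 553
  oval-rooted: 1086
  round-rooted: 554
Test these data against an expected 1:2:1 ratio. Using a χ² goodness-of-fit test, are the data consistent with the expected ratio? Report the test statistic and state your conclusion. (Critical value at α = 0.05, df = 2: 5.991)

The 1:2:1 ratio has 4 parts, so with N = 2193 the expected counts are:
  long-rooted: 2193 × 1/4 = 548.25
  oval-rooted: 2193 × 2/4 = 1096.5
  round-rooted: 2193 × 1/4 = 548.25
χ² = Σ (O − E)² / E
  long-rooted: (553 − 548.25)² / 548.25 = 0.0412
  oval-rooted: (1086 − 1096.5)² / 1096.5 = 0.1005
  round-rooted: (554 − 548.25)² / 548.25 = 0.0603
χ² = 0.0412 + 0.1005 + 0.0603 = 0.202
Degrees of freedom = 3 − 1 = 2; critical value at α = 0.05 is 5.991.
Since 0.202 < 5.991, we fail to reject the null hypothesis — the data are consistent with the 1:2:1 ratio.

0.202; consistent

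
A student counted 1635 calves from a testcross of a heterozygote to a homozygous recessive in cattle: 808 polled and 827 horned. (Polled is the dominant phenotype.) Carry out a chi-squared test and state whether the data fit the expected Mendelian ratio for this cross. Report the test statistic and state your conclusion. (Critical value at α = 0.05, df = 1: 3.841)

0.221; consistent

A testcross of a heterozygote (Aa × aa) gives a 1:1 phenotypic ratio.
Under the 1:1 hypothesis (Σ ratio = 2, N = 1635):
  polled: 1635 × 1/2 = 817.5
  horned: 1635 × 1/2 = 817.5
χ² = Σ (O − E)² / E
  polled: (808 − 817.5)² / 817.5 = 0.1104
  horned: (827 − 817.5)² / 817.5 = 0.1104
χ² = 0.1104 + 0.1104 = 0.2208 ≈ 0.221
Degrees of freedom = 2 − 1 = 1; critical value at α = 0.05 is 3.841.
Since 0.221 < 3.841, we fail to reject the null hypothesis — the data are consistent with the 1:1 ratio.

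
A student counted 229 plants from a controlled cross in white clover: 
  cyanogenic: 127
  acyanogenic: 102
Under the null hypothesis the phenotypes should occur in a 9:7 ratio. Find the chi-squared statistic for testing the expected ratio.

0.058

The 9:7 ratio has 16 parts, so with N = 229 the expected counts are:
  cyanogenic: 229 × 9/16 = 128.8125
  acyanogenic: 229 × 7/16 = 100.1875
χ² = Σ (O − E)² / E
  cyanogenic: (127 − 128.8125)² / 128.8125 = 0.0255
  acyanogenic: (102 − 100.1875)² / 100.1875 = 0.0328
χ² = 0.0255 + 0.0328 = 0.0583 ≈ 0.058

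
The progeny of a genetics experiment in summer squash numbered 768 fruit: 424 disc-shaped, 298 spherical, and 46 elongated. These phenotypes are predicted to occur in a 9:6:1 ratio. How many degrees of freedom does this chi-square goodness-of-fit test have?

A goodness-of-fit test with 3 phenotype classes has df = 3 − 1 = 2.

2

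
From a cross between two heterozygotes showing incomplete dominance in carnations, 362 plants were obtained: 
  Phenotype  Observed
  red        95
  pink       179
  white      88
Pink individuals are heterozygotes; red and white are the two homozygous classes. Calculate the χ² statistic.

With incomplete dominance, a heterozygote × heterozygote cross gives a 1:2:1 phenotypic ratio.
Expected counts for N = 362 under a 1:2:1 ratio (total parts = 4):
  red: 362 × 1/4 = 90.5
  pink: 362 × 2/4 = 181
  white: 362 × 1/4 = 90.5
χ² = Σ (O − E)² / E
  red: (95 − 90.5)² / 90.5 = 0.2238
  pink: (179 − 181)² / 181 = 0.0221
  white: (88 − 90.5)² / 90.5 = 0.0691
χ² = 0.2238 + 0.0221 + 0.0691 = 0.315

0.315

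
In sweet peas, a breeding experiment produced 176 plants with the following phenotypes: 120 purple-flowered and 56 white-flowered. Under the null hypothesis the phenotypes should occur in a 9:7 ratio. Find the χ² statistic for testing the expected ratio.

The 9:7 ratio has 16 parts, so with N = 176 the expected counts are:
  purple-flowered: 176 × 9/16 = 99
  white-flowered: 176 × 7/16 = 77
χ² = Σ (O − E)² / E
  purple-flowered: (120 − 99)² / 99 = 4.4545
  white-flowered: (56 − 77)² / 77 = 5.7273
χ² = 4.4545 + 5.7273 = 10.1818 ≈ 10.182

10.182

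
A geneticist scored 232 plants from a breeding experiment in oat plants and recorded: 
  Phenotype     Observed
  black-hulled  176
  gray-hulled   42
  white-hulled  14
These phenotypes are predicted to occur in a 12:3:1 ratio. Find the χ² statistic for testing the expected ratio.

0.092

Under the 12:3:1 hypothesis (Σ ratio = 16, N = 232):
  black-hulled: 232 × 12/16 = 174
  gray-hulled: 232 × 3/16 = 43.5
  white-hulled: 232 × 1/16 = 14.5
χ² = Σ (O − E)² / E
  black-hulled: (176 − 174)² / 174 = 0.0230
  gray-hulled: (42 − 43.5)² / 43.5 = 0.0517
  white-hulled: (14 − 14.5)² / 14.5 = 0.0172
χ² = 0.0230 + 0.0517 + 0.0172 = 0.0919 ≈ 0.092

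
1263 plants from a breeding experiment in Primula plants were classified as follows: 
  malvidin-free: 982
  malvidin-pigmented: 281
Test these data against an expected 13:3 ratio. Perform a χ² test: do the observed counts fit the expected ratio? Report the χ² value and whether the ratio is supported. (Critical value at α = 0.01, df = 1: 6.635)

10.148; not consistent

Under the 13:3 hypothesis (Σ ratio = 16, N = 1263):
  malvidin-free: 1263 × 13/16 = 1026.1875
  malvidin-pigmented: 1263 × 3/16 = 236.8125
χ² = Σ (O − E)² / E
  malvidin-free: (982 − 1026.1875)² / 1026.1875 = 1.9027
  malvidin-pigmented: (281 − 236.8125)² / 236.8125 = 8.2451
χ² = 1.9027 + 8.2451 = 10.1478 ≈ 10.148
Degrees of freedom = 2 − 1 = 1; critical value at α = 0.01 is 6.635.
Since 10.148 > 6.635, we reject the null hypothesis — the data do not fit the 13:3 ratio.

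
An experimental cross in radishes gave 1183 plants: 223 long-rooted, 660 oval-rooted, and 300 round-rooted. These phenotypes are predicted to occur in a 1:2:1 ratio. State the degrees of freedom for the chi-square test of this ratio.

2

A goodness-of-fit test with 3 phenotype classes has df = 3 − 1 = 2.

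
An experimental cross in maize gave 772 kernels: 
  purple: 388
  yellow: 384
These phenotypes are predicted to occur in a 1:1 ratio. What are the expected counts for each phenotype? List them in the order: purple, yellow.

386, 386

Under the 1:1 hypothesis (Σ ratio = 2, N = 772):
  purple: 772 × 1/2 = 386
  yellow: 772 × 1/2 = 386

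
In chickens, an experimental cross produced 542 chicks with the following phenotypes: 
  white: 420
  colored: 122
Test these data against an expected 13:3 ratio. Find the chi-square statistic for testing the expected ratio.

The 13:3 ratio has 16 parts, so with N = 542 the expected counts are:
  white: 542 × 13/16 = 440.375
  colored: 542 × 3/16 = 101.625
χ² = Σ (O − E)² / E
  white: (420 − 440.375)² / 440.375 = 0.9427
  colored: (122 − 101.625)² / 101.625 = 4.0850
χ² = 0.9427 + 4.0850 = 5.0277 ≈ 5.028

5.028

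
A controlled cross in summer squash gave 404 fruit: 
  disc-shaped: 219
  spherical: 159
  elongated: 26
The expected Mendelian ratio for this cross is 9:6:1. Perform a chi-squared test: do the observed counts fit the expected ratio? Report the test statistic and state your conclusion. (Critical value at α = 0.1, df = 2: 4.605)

0.693; consistent

The 9:6:1 ratio has 16 parts, so with N = 404 the expected counts are:
  disc-shaped: 404 × 9/16 = 227.25
  spherical: 404 × 6/16 = 151.5
  elongated: 404 × 1/16 = 25.25
χ² = Σ (O − E)² / E
  disc-shaped: (219 − 227.25)² / 227.25 = 0.2995
  spherical: (159 − 151.5)² / 151.5 = 0.3713
  elongated: (26 − 25.25)² / 25.25 = 0.0223
χ² = 0.2995 + 0.3713 + 0.0223 = 0.6931 ≈ 0.693
Degrees of freedom = 3 − 1 = 2; critical value at α = 0.1 is 4.605.
Since 0.693 < 4.605, we fail to reject the null hypothesis — the data are consistent with the 9:6:1 ratio.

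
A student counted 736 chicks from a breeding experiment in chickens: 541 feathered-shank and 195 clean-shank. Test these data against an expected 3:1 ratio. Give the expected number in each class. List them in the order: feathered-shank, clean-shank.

552, 184

The 3:1 ratio has 4 parts, so with N = 736 the expected counts are:
  feathered-shank: 736 × 3/4 = 552
  clean-shank: 736 × 1/4 = 184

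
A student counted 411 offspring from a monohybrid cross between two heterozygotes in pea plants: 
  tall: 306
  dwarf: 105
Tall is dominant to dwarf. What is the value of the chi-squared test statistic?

For a monohybrid cross between heterozygotes with complete dominance, the expected phenotypic ratio is 3:1.
Expected counts for N = 411 under a 3:1 ratio (total parts = 4):
  tall: 411 × 3/4 = 308.25
  dwarf: 411 × 1/4 = 102.75
χ² = Σ (O − E)² / E
  tall: (306 − 308.25)² / 308.25 = 0.0164
  dwarf: (105 − 102.75)² / 102.75 = 0.0493
χ² = 0.0164 + 0.0493 = 0.0657 ≈ 0.066

0.066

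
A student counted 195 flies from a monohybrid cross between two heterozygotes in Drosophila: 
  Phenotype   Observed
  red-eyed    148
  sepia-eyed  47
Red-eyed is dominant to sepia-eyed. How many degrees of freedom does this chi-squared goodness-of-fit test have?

For a monohybrid cross between heterozygotes with complete dominance, the expected phenotypic ratio is 3:1.
A goodness-of-fit test with 2 phenotype classes has df = 2 − 1 = 1.

1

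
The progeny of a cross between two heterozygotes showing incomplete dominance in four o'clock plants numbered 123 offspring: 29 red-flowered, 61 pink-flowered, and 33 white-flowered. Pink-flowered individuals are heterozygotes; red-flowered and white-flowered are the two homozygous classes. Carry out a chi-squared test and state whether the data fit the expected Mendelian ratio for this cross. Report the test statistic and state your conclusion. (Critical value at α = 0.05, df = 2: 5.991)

0.268; consistent

With incomplete dominance, a heterozygote × heterozygote cross gives a 1:2:1 phenotypic ratio.
Under the 1:2:1 hypothesis (Σ ratio = 4, N = 123):
  red-flowered: 123 × 1/4 = 30.75
  pink-flowered: 123 × 2/4 = 61.5
  white-flowered: 123 × 1/4 = 30.75
χ² = Σ (O − E)² / E
  red-flowered: (29 − 30.75)² / 30.75 = 0.0996
  pink-flowered: (61 − 61.5)² / 61.5 = 0.0041
  white-flowered: (33 − 30.75)² / 30.75 = 0.1646
χ² = 0.0996 + 0.0041 + 0.1646 = 0.2683 ≈ 0.268
Degrees of freedom = 3 − 1 = 2; critical value at α = 0.05 is 5.991.
Since 0.268 < 5.991, we fail to reject the null hypothesis — the data are consistent with the 1:2:1 ratio.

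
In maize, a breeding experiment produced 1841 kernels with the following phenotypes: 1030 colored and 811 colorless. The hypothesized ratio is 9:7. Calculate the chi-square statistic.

0.068

The 9:7 ratio has 16 parts, so with N = 1841 the expected counts are:
  colored: 1841 × 9/16 = 1035.5625
  colorless: 1841 × 7/16 = 805.4375
χ² = Σ (O − E)² / E
  colored: (1030 − 1035.5625)² / 1035.5625 = 0.0299
  colorless: (811 − 805.4375)² / 805.4375 = 0.0384
χ² = 0.0299 + 0.0384 = 0.0683 ≈ 0.068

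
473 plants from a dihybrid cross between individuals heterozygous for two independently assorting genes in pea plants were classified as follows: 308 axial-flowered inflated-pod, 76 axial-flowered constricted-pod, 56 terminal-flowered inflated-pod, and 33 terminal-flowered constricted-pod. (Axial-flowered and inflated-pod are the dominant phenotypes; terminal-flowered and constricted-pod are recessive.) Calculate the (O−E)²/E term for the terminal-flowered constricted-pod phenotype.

0.400

A dihybrid F₂ with independent assortment and complete dominance at both loci gives a 9:3:3:1 phenotypic ratio.
Total ratio parts = 16. Expected numbers out of 473:
  axial-flowered inflated-pod: 473 × 9/16 = 266.0625
  axial-flowered constricted-pod: 473 × 3/16 = 88.6875
  terminal-flowered inflated-pod: 473 × 3/16 = 88.6875
  terminal-flowered constricted-pod: 473 × 1/16 = 29.5625
Contribution of terminal-flowered constricted-pod: (33 − 29.5625)² / 29.5625 = 0.3997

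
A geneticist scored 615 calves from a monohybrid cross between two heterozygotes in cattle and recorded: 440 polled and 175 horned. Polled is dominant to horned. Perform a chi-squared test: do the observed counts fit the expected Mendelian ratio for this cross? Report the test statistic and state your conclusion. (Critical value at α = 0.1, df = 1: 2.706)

3.916; not consistent

For a monohybrid cross between heterozygotes with complete dominance, the expected phenotypic ratio is 3:1.
Expected counts for N = 615 under a 3:1 ratio (total parts = 4):
  polled: 615 × 3/4 = 461.25
  horned: 615 × 1/4 = 153.75
χ² = Σ (O − E)² / E
  polled: (440 − 461.25)² / 461.25 = 0.9790
  horned: (175 − 153.75)² / 153.75 = 2.9370
χ² = 0.9790 + 2.9370 = 3.916
Degrees of freedom = 2 − 1 = 1; critical value at α = 0.1 is 2.706.
Since 3.916 > 2.706, we reject the null hypothesis — the data do not fit the 3:1 ratio.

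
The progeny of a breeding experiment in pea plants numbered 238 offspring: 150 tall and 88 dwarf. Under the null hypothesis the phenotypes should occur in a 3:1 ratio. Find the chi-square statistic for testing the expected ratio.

Total ratio parts = 4. Expected numbers out of 238:
  tall: 238 × 3/4 = 178.5
  dwarf: 238 × 1/4 = 59.5
χ² = Σ (O − E)² / E
  tall: (150 − 178.5)² / 178.5 = 4.5504
  dwarf: (88 − 59.5)² / 59.5 = 13.6513
χ² = 4.5504 + 13.6513 = 18.2017 ≈ 18.202

18.202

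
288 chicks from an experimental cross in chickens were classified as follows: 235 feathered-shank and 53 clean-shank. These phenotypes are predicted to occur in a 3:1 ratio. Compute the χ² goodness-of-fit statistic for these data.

Expected counts for N = 288 under a 3:1 ratio (total parts = 4):
  feathered-shank: 288 × 3/4 = 216
  clean-shank: 288 × 1/4 = 72
χ² = Σ (O − E)² / E
  feathered-shank: (235 − 216)² / 216 = 1.6713
  clean-shank: (53 − 72)² / 72 = 5.0139
χ² = 1.6713 + 5.0139 = 6.6852 ≈ 6.685

6.685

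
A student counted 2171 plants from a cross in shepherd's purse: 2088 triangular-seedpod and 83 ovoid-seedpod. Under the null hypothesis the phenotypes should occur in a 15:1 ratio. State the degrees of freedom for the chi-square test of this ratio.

A goodness-of-fit test with 2 phenotype classes has df = 2 − 1 = 1.

1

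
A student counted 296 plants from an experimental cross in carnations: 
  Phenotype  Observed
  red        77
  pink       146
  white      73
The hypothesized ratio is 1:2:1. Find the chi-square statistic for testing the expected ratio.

0.162

The 1:2:1 ratio has 4 parts, so with N = 296 the expected counts are:
  red: 296 × 1/4 = 74
  pink: 296 × 2/4 = 148
  white: 296 × 1/4 = 74
χ² = Σ (O − E)² / E
  red: (77 − 74)² / 74 = 0.1216
  pink: (146 − 148)² / 148 = 0.0270
  white: (73 − 74)² / 74 = 0.0135
χ² = 0.1216 + 0.0270 + 0.0135 = 0.1621 ≈ 0.162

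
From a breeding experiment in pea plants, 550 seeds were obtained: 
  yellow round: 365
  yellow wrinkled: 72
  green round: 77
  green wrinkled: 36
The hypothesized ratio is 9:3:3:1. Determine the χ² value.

The 9:3:3:1 ratio has 16 parts, so with N = 550 the expected counts are:
  yellow round: 550 × 9/16 = 309.375
  yellow wrinkled: 550 × 3/16 = 103.125
  green round: 550 × 3/16 = 103.125
  green wrinkled: 550 × 1/16 = 34.375
χ² = Σ (O − E)² / E
  yellow round: (365 − 309.375)² / 309.375 = 10.0013
  yellow wrinkled: (72 − 103.125)² / 103.125 = 9.3941
  green round: (77 − 103.125)² / 103.125 = 6.6183
  green wrinkled: (36 − 34.375)² / 34.375 = 0.0768
χ² = 10.0013 + 9.3941 + 6.6183 + 0.0768 = 26.0905 ≈ 26.091

26.091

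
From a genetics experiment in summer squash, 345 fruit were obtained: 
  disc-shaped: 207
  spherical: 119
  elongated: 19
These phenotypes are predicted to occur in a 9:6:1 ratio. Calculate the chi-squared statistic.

1.999

Expected counts for N = 345 under a 9:6:1 ratio (total parts = 16):
  disc-shaped: 345 × 9/16 = 194.0625
  spherical: 345 × 6/16 = 129.375
  elongated: 345 × 1/16 = 21.5625
χ² = Σ (O − E)² / E
  disc-shaped: (207 − 194.0625)² / 194.0625 = 0.8625
  spherical: (119 − 129.375)² / 129.375 = 0.8320
  elongated: (19 − 21.5625)² / 21.5625 = 0.3045
χ² = 0.8625 + 0.8320 + 0.3045 = 1.999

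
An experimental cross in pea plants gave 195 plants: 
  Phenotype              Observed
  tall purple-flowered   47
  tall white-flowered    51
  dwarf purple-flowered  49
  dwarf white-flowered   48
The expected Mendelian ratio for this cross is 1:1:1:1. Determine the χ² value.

Expected counts for N = 195 under a 1:1:1:1 ratio (total parts = 4):
  tall purple-flowered: 195 × 1/4 = 48.75
  tall white-flowered: 195 × 1/4 = 48.75
  dwarf purple-flowered: 195 × 1/4 = 48.75
  dwarf white-flowered: 195 × 1/4 = 48.75
χ² = Σ (O − E)² / E
  tall purple-flowered: (47 − 48.75)² / 48.75 = 0.0628
  tall white-flowered: (51 − 48.75)² / 48.75 = 0.1038
  dwarf purple-flowered: (49 − 48.75)² / 48.75 = 0.0013
  dwarf white-flowered: (48 − 48.75)² / 48.75 = 0.0115
χ² = 0.0628 + 0.1038 + 0.0013 + 0.0115 = 0.1794 ≈ 0.179

0.179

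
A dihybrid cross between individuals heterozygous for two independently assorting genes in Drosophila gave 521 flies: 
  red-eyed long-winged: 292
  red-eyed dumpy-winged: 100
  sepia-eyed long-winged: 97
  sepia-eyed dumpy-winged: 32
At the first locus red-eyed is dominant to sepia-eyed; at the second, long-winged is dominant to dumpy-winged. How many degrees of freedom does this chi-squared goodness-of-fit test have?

3

A dihybrid F₂ with independent assortment and complete dominance at both loci gives a 9:3:3:1 phenotypic ratio.
A goodness-of-fit test with 4 phenotype classes has df = 4 − 1 = 3.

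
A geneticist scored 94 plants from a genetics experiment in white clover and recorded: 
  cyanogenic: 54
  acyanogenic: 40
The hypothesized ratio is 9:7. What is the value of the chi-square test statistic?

0.055

The 9:7 ratio has 16 parts, so with N = 94 the expected counts are:
  cyanogenic: 94 × 9/16 = 52.875
  acyanogenic: 94 × 7/16 = 41.125
χ² = Σ (O − E)² / E
  cyanogenic: (54 − 52.875)² / 52.875 = 0.0239
  acyanogenic: (40 − 41.125)² / 41.125 = 0.0308
χ² = 0.0239 + 0.0308 = 0.0547 ≈ 0.055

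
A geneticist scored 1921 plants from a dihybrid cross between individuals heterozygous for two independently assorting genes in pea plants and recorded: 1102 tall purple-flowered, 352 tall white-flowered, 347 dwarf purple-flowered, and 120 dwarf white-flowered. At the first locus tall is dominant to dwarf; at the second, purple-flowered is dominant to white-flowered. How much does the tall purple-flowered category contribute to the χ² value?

A dihybrid F₂ with independent assortment and complete dominance at both loci gives a 9:3:3:1 phenotypic ratio.
Expected counts for N = 1921 under a 9:3:3:1 ratio (total parts = 16):
  tall purple-flowered: 1921 × 9/16 = 1080.5625
  tall white-flowered: 1921 × 3/16 = 360.1875
  dwarf purple-flowered: 1921 × 3/16 = 360.1875
  dwarf white-flowered: 1921 × 1/16 = 120.0625
Contribution of tall purple-flowered: (1102 − 1080.5625)² / 1080.5625 = 0.4253

0.425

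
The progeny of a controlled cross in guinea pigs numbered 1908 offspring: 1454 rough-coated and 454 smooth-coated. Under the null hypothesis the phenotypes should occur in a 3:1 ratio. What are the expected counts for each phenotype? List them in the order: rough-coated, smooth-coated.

1431, 477

Under the 3:1 hypothesis (Σ ratio = 4, N = 1908):
  rough-coated: 1908 × 3/4 = 1431
  smooth-coated: 1908 × 1/4 = 477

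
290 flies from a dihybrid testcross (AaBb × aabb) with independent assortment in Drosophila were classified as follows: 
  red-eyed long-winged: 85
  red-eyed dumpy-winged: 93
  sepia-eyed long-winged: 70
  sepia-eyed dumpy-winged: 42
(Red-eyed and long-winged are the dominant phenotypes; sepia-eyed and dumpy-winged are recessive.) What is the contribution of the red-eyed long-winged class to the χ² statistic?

2.155

A dihybrid testcross with independent assortment gives a 1:1:1:1 ratio.
Expected counts for N = 290 under a 1:1:1:1 ratio (total parts = 4):
  red-eyed long-winged: 290 × 1/4 = 72.5
  red-eyed dumpy-winged: 290 × 1/4 = 72.5
  sepia-eyed long-winged: 290 × 1/4 = 72.5
  sepia-eyed dumpy-winged: 290 × 1/4 = 72.5
Contribution of red-eyed long-winged: (85 − 72.5)² / 72.5 = 2.1552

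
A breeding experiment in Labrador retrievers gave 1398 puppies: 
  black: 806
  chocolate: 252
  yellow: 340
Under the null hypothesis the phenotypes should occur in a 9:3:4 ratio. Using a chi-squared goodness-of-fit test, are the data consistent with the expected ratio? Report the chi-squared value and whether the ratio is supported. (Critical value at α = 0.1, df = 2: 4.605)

1.139; consistent

Total ratio parts = 16. Expected numbers out of 1398:
  black: 1398 × 9/16 = 786.375
  chocolate: 1398 × 3/16 = 262.125
  yellow: 1398 × 4/16 = 349.5
χ² = Σ (O − E)² / E
  black: (806 − 786.375)² / 786.375 = 0.4898
  chocolate: (252 − 262.125)² / 262.125 = 0.3911
  yellow: (340 − 349.5)² / 349.5 = 0.2582
χ² = 0.4898 + 0.3911 + 0.2582 = 1.1391 ≈ 1.139
Degrees of freedom = 3 − 1 = 2; critical value at α = 0.1 is 4.605.
Since 1.139 < 4.605, we fail to reject the null hypothesis — the data are consistent with the 9:3:4 ratio.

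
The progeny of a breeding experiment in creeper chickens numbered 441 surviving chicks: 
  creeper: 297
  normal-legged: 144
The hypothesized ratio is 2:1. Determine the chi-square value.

0.092

Under the 2:1 hypothesis (Σ ratio = 3, N = 441):
  creeper: 441 × 2/3 = 294
  normal-legged: 441 × 1/3 = 147
χ² = Σ (O − E)² / E
  creeper: (297 − 294)² / 294 = 0.0306
  normal-legged: (144 − 147)² / 147 = 0.0612
χ² = 0.0306 + 0.0612 = 0.0918 ≈ 0.092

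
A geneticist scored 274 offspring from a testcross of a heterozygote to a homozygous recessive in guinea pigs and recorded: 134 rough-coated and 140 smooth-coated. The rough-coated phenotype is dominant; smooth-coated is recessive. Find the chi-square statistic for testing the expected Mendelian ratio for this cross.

0.131

A testcross of a heterozygote (Aa × aa) gives a 1:1 phenotypic ratio.
Total ratio parts = 2. Expected numbers out of 274:
  rough-coated: 274 × 1/2 = 137
  smooth-coated: 274 × 1/2 = 137
χ² = Σ (O − E)² / E
  rough-coated: (134 − 137)² / 137 = 0.0657
  smooth-coated: (140 − 137)² / 137 = 0.0657
χ² = 0.0657 + 0.0657 = 0.1314 ≈ 0.131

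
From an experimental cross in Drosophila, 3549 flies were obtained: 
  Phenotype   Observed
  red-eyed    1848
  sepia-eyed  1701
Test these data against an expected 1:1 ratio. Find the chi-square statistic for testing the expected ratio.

6.089

Under the 1:1 hypothesis (Σ ratio = 2, N = 3549):
  red-eyed: 3549 × 1/2 = 1774.5
  sepia-eyed: 3549 × 1/2 = 1774.5
χ² = Σ (O − E)² / E
  red-eyed: (1848 − 1774.5)² / 1774.5 = 3.0444
  sepia-eyed: (1701 − 1774.5)² / 1774.5 = 3.0444
χ² = 3.0444 + 3.0444 = 6.0888 ≈ 6.089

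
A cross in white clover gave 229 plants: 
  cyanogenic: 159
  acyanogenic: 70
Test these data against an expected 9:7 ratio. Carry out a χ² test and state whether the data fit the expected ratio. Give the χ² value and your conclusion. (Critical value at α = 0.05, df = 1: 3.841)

Total ratio parts = 16. Expected numbers out of 229:
  cyanogenic: 229 × 9/16 = 128.8125
  acyanogenic: 229 × 7/16 = 100.1875
χ² = Σ (O − E)² / E
  cyanogenic: (159 − 128.8125)² / 128.8125 = 7.0745
  acyanogenic: (70 − 100.1875)² / 100.1875 = 9.0958
χ² = 7.0745 + 9.0958 = 16.1703 ≈ 16.170
Degrees of freedom = 2 − 1 = 1; critical value at α = 0.05 is 3.841.
Since 16.170 > 3.841, we reject the null hypothesis — the data do not fit the 9:7 ratio.

16.170; not consistent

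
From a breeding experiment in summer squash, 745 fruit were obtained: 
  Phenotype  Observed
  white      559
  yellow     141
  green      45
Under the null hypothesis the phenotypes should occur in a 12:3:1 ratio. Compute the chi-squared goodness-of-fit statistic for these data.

0.065

The 12:3:1 ratio has 16 parts, so with N = 745 the expected counts are:
  white: 745 × 12/16 = 558.75
  yellow: 745 × 3/16 = 139.6875
  green: 745 × 1/16 = 46.5625
χ² = Σ (O − E)² / E
  white: (559 − 558.75)² / 558.75 = 0.0001
  yellow: (141 − 139.6875)² / 139.6875 = 0.0123
  green: (45 − 46.5625)² / 46.5625 = 0.0524
χ² = 0.0001 + 0.0123 + 0.0524 = 0.0648 ≈ 0.065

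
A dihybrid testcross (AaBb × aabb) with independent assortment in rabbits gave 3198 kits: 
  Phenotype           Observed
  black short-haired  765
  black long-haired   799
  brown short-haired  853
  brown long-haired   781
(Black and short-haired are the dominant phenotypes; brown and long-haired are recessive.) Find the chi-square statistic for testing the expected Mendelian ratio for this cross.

5.497

A dihybrid testcross with independent assortment gives a 1:1:1:1 ratio.
Total ratio parts = 4. Expected numbers out of 3198:
  black short-haired: 3198 × 1/4 = 799.5
  black long-haired: 3198 × 1/4 = 799.5
  brown short-haired: 3198 × 1/4 = 799.5
  brown long-haired: 3198 × 1/4 = 799.5
χ² = Σ (O − E)² / E
  black short-haired: (765 − 799.5)² / 799.5 = 1.4887
  black long-haired: (799 − 799.5)² / 799.5 = 0.0003
  brown short-haired: (853 − 799.5)² / 799.5 = 3.5801
  brown long-haired: (781 − 799.5)² / 799.5 = 0.4281
χ² = 1.4887 + 0.0003 + 3.5801 + 0.4281 = 5.4972 ≈ 5.497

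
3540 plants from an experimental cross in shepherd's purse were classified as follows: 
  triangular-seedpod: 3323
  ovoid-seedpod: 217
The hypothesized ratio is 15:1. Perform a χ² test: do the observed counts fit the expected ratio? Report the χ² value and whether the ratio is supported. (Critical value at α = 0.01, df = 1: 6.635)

0.087; consistent

Expected counts for N = 3540 under a 15:1 ratio (total parts = 16):
  triangular-seedpod: 3540 × 15/16 = 3318.75
  ovoid-seedpod: 3540 × 1/16 = 221.25
χ² = Σ (O − E)² / E
  triangular-seedpod: (3323 − 3318.75)² / 3318.75 = 0.0054
  ovoid-seedpod: (217 − 221.25)² / 221.25 = 0.0816
χ² = 0.0054 + 0.0816 = 0.087
Degrees of freedom = 2 − 1 = 1; critical value at α = 0.01 is 6.635.
Since 0.087 < 6.635, we fail to reject the null hypothesis — the data are consistent with the 15:1 ratio.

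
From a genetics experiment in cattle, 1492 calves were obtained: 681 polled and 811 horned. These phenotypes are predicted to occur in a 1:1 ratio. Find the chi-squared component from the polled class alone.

5.664

Total ratio parts = 2. Expected numbers out of 1492:
  polled: 1492 × 1/2 = 746
  horned: 1492 × 1/2 = 746
Contribution of polled: (681 − 746)² / 746 = 5.6635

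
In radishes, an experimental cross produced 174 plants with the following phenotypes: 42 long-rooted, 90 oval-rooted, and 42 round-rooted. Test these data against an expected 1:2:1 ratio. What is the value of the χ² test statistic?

Total ratio parts = 4. Expected numbers out of 174:
  long-rooted: 174 × 1/4 = 43.5
  oval-rooted: 174 × 2/4 = 87
  round-rooted: 174 × 1/4 = 43.5
χ² = Σ (O − E)² / E
  long-rooted: (42 − 43.5)² / 43.5 = 0.0517
  oval-rooted: (90 − 87)² / 87 = 0.1034
  round-rooted: (42 − 43.5)² / 43.5 = 0.0517
χ² = 0.0517 + 0.1034 + 0.0517 = 0.2068 ≈ 0.207

0.207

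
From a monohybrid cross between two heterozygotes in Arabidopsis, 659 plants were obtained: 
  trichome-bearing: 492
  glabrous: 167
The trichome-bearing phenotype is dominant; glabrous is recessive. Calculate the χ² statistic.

For a monohybrid cross between heterozygotes with complete dominance, the expected phenotypic ratio is 3:1.
Expected counts for N = 659 under a 3:1 ratio (total parts = 4):
  trichome-bearing: 659 × 3/4 = 494.25
  glabrous: 659 × 1/4 = 164.75
χ² = Σ (O − E)² / E
  trichome-bearing: (492 − 494.25)² / 494.25 = 0.0102
  glabrous: (167 − 164.75)² / 164.75 = 0.0307
χ² = 0.0102 + 0.0307 = 0.0409 ≈ 0.041

0.041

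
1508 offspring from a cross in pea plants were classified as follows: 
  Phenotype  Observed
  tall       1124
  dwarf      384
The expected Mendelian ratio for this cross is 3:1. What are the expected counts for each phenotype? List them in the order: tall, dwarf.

1131, 377

Under the 3:1 hypothesis (Σ ratio = 4, N = 1508):
  tall: 1508 × 3/4 = 1131
  dwarf: 1508 × 1/4 = 377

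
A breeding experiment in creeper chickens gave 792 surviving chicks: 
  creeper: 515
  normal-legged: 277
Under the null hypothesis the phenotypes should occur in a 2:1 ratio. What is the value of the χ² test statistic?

Under the 2:1 hypothesis (Σ ratio = 3, N = 792):
  creeper: 792 × 2/3 = 528
  normal-legged: 792 × 1/3 = 264
χ² = Σ (O − E)² / E
  creeper: (515 − 528)² / 528 = 0.3201
  normal-legged: (277 − 264)² / 264 = 0.6402
χ² = 0.3201 + 0.6402 = 0.9603 ≈ 0.960

0.960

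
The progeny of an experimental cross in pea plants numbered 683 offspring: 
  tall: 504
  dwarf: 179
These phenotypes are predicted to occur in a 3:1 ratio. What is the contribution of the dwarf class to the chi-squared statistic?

0.399

Total ratio parts = 4. Expected numbers out of 683:
  tall: 683 × 3/4 = 512.25
  dwarf: 683 × 1/4 = 170.75
Contribution of dwarf: (179 − 170.75)² / 170.75 = 0.3986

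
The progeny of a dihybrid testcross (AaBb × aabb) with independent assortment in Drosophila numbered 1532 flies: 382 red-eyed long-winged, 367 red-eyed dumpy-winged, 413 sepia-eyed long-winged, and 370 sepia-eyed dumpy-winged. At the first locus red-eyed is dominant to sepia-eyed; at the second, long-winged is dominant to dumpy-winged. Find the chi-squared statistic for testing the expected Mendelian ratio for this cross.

3.462

A dihybrid testcross with independent assortment gives a 1:1:1:1 ratio.
Under the 1:1:1:1 hypothesis (Σ ratio = 4, N = 1532):
  red-eyed long-winged: 1532 × 1/4 = 383
  red-eyed dumpy-winged: 1532 × 1/4 = 383
  sepia-eyed long-winged: 1532 × 1/4 = 383
  sepia-eyed dumpy-winged: 1532 × 1/4 = 383
χ² = Σ (O − E)² / E
  red-eyed long-winged: (382 − 383)² / 383 = 0.0026
  red-eyed dumpy-winged: (367 − 383)² / 383 = 0.6684
  sepia-eyed long-winged: (413 − 383)² / 383 = 2.3499
  sepia-eyed dumpy-winged: (370 − 383)² / 383 = 0.4413
χ² = 0.0026 + 0.6684 + 2.3499 + 0.4413 = 3.4622 ≈ 3.462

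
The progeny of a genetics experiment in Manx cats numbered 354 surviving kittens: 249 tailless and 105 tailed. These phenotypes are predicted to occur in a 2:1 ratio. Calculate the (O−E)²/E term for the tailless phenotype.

0.716

Expected counts for N = 354 under a 2:1 ratio (total parts = 3):
  tailless: 354 × 2/3 = 236
  tailed: 354 × 1/3 = 118
Contribution of tailless: (249 − 236)² / 236 = 0.7161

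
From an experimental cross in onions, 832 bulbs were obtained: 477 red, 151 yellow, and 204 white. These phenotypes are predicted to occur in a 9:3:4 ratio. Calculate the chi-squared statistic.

Expected counts for N = 832 under a 9:3:4 ratio (total parts = 16):
  red: 832 × 9/16 = 468
  yellow: 832 × 3/16 = 156
  white: 832 × 4/16 = 208
χ² = Σ (O − E)² / E
  red: (477 − 468)² / 468 = 0.1731
  yellow: (151 − 156)² / 156 = 0.1603
  white: (204 − 208)² / 208 = 0.0769
χ² = 0.1731 + 0.1603 + 0.0769 = 0.4103 ≈ 0.410

0.410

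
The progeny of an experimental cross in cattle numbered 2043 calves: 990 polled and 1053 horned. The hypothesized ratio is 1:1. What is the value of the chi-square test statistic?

1.943

Expected counts for N = 2043 under a 1:1 ratio (total parts = 2):
  polled: 2043 × 1/2 = 1021.5
  horned: 2043 × 1/2 = 1021.5
χ² = Σ (O − E)² / E
  polled: (990 − 1021.5)² / 1021.5 = 0.9714
  horned: (1053 − 1021.5)² / 1021.5 = 0.9714
χ² = 0.9714 + 0.9714 = 1.9428 ≈ 1.943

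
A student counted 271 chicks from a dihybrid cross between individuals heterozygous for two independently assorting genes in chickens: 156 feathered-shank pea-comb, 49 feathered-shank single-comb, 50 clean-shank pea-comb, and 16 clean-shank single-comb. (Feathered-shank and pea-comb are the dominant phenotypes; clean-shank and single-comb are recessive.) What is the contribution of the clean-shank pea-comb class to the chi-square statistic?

0.013

A dihybrid F₂ with independent assortment and complete dominance at both loci gives a 9:3:3:1 phenotypic ratio.
Total ratio parts = 16. Expected numbers out of 271:
  feathered-shank pea-comb: 271 × 9/16 = 152.4375
  feathered-shank single-comb: 271 × 3/16 = 50.8125
  clean-shank pea-comb: 271 × 3/16 = 50.8125
  clean-shank single-comb: 271 × 1/16 = 16.9375
Contribution of clean-shank pea-comb: (50 − 50.8125)² / 50.8125 = 0.0130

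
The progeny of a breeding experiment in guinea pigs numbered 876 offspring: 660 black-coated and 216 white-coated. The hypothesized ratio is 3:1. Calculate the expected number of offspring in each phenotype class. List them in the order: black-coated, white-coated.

657, 219

Under the 3:1 hypothesis (Σ ratio = 4, N = 876):
  black-coated: 876 × 3/4 = 657
  white-coated: 876 × 1/4 = 219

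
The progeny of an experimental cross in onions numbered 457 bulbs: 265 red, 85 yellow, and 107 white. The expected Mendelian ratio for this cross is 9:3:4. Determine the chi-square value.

0.711

Under the 9:3:4 hypothesis (Σ ratio = 16, N = 457):
  red: 457 × 9/16 = 257.0625
  yellow: 457 × 3/16 = 85.6875
  white: 457 × 4/16 = 114.25
χ² = Σ (O − E)² / E
  red: (265 − 257.0625)² / 257.0625 = 0.2451
  yellow: (85 − 85.6875)² / 85.6875 = 0.0055
  white: (107 − 114.25)² / 114.25 = 0.4601
χ² = 0.2451 + 0.0055 + 0.4601 = 0.7107 ≈ 0.711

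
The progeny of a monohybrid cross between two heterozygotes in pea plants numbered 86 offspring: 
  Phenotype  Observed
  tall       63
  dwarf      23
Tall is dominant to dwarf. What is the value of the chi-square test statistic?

0.140

For a monohybrid cross between heterozygotes with complete dominance, the expected phenotypic ratio is 3:1.
Total ratio parts = 4. Expected numbers out of 86:
  tall: 86 × 3/4 = 64.5
  dwarf: 86 × 1/4 = 21.5
χ² = Σ (O − E)² / E
  tall: (63 − 64.5)² / 64.5 = 0.0349
  dwarf: (23 − 21.5)² / 21.5 = 0.1047
χ² = 0.0349 + 0.1047 = 0.1396 ≈ 0.140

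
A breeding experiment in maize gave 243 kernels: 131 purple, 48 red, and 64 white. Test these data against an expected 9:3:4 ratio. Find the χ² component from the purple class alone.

Expected counts for N = 243 under a 9:3:4 ratio (total parts = 16):
  purple: 243 × 9/16 = 136.6875
  red: 243 × 3/16 = 45.5625
  white: 243 × 4/16 = 60.75
Contribution of purple: (131 − 136.6875)² / 136.6875 = 0.2367

0.237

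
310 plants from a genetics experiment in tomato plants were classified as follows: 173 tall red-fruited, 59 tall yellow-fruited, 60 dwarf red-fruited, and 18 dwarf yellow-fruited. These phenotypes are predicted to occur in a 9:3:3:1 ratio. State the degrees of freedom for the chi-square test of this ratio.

3

A goodness-of-fit test with 4 phenotype classes has df = 4 − 1 = 3.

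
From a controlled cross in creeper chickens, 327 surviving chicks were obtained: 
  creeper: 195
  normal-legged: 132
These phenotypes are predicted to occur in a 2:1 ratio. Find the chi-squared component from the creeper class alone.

2.427

Expected counts for N = 327 under a 2:1 ratio (total parts = 3):
  creeper: 327 × 2/3 = 218
  normal-legged: 327 × 1/3 = 109
Contribution of creeper: (195 − 218)² / 218 = 2.4266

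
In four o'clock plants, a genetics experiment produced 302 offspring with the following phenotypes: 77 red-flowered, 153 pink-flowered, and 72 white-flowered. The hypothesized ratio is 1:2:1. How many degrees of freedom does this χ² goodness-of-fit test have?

2

A goodness-of-fit test with 3 phenotype classes has df = 3 − 1 = 2.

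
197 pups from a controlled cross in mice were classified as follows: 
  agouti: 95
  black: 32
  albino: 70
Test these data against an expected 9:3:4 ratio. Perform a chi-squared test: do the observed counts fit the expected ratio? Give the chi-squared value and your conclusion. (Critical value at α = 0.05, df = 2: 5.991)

Under the 9:3:4 hypothesis (Σ ratio = 16, N = 197):
  agouti: 197 × 9/16 = 110.8125
  black: 197 × 3/16 = 36.9375
  albino: 197 × 4/16 = 49.25
χ² = Σ (O − E)² / E
  agouti: (95 − 110.8125)² / 110.8125 = 2.2564
  black: (32 − 36.9375)² / 36.9375 = 0.6600
  albino: (70 − 49.25)² / 49.25 = 8.7424
χ² = 2.2564 + 0.6600 + 8.7424 = 11.6588 ≈ 11.659
Degrees of freedom = 3 − 1 = 2; critical value at α = 0.05 is 5.991.
Since 11.659 > 5.991, we reject the null hypothesis — the data do not fit the 9:3:4 ratio.

11.659; not consistent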